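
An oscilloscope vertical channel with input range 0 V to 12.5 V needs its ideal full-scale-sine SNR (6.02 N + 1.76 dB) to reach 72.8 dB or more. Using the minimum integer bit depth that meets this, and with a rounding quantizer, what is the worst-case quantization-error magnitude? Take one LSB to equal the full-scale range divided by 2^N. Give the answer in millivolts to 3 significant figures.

Full-scale range = 12.5 V.
6.02 N + 1.76 ≥ 72.8 gives N ≥ 11.801, so the minimum integer is 12.
LSB = 12.5 V / 2^12 = 3.0518 mV.
Max error for round-to-nearest is LSB/2 = 1.53 mV.

1.53 mV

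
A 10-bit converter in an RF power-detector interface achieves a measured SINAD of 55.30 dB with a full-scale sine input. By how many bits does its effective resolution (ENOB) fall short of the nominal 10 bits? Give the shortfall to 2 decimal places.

N_eff = (55.30 − 1.76)/6.02 = 8.8937 bits.
10 − 8.8937 = 1.11 bits below nominal.

1.11 bits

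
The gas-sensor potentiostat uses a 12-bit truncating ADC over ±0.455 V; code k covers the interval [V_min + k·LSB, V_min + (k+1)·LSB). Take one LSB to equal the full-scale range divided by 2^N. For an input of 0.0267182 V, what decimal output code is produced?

2168

Span: 0.455 V − (-0.455 V) = 0.91 V. LSB = 0.91 V / 2^12 ≈ 222.2 µV.
V_in − V_min = 0.0267182 − (-0.455) = 0.4817182 V.
Divide by LSB: 0.4817182 × 4096/0.91 = 2168.2613.
Truncating gives code 2168.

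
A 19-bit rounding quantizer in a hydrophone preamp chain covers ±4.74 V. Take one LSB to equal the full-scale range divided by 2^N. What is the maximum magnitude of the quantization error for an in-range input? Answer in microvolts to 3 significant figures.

9.04 µV

Span: 4.74 V − (-4.74 V) = 9.48 V.
LSB = 9.48 V / 2^19 = 18.082 µV.
A rounding quantizer has |error| ≤ LSB/2 = 9.04 µV.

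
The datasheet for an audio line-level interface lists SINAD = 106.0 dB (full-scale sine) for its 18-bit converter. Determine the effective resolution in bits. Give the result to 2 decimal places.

17.32 bits

ENOB = (SINAD − 1.76) / 6.02 = (106.0 − 1.76) / 6.02 = 104.24 / 6.02 = 17.3156.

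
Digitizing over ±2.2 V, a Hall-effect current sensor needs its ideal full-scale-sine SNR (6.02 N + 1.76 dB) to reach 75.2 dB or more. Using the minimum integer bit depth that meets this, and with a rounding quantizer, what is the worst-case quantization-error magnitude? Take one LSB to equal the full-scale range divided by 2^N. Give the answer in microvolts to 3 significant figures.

Span: 2.2 V − (-2.2 V) = 4.4 V.
6.02 N + 1.76 ≥ 75.2 gives N ≥ 12.199, so the minimum integer is 13.
LSB = 4.4 V ÷ 2^13 = 4.4/8192 V = 0.53711 mV.
Half an LSB is 269 µV.

269 µV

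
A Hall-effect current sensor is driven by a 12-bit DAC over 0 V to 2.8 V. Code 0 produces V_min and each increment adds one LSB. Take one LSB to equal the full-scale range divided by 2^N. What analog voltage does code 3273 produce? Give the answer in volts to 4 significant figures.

Span = 2.8 V. LSB = 2.8 V / 2^12.
Output = V_min + (3273/4096) × range = 0 + 0.799072 × 2.8 V
      = 0 + 2.23740 = 2.23740 V.

2.237 V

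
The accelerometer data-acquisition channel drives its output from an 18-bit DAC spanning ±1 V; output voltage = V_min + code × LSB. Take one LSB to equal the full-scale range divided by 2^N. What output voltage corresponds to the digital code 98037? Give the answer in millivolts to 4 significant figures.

-252.0 mV

Range = 1 − (-1) = 2 V. LSB = 2 V / 2^18.
Output = V_min + (98037/262144) × range = -1 + 0.373981 × 2 V
      = -1 V + 0.747963 V = -0.252037 V.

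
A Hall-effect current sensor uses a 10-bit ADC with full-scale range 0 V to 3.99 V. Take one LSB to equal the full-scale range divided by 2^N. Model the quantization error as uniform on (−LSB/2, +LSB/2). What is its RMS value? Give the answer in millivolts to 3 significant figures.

Range is 3.99 V.
LSB = 3.99 V / 2^10 = 3.8965 mV.
V_rms = LSB/√12 = 3.8965 mV / √12 = 1.12 mV.

1.12 mV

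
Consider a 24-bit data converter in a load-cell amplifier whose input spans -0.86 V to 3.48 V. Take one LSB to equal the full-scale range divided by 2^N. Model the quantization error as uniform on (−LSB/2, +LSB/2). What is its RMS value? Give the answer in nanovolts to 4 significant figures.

Span: 3.48 V − (-0.86 V) = 4.34 V.
Step size = 4.34/16777216 V = 258.684 nV.
For a uniform distribution on [−LSB/2, +LSB/2], V_rms = LSB/√12 = 258.684 nV/3.4641 = 74.68 nV.

74.68 nV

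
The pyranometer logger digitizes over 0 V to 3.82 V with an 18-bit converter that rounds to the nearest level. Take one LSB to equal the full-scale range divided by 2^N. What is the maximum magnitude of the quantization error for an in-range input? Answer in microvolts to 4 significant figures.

7.286 µV

Span = 3.82 V.
One LSB is 3.82 V / 262144 = 14.5721 µV.
Worst-case error for round-to-nearest is half an LSB: 7.286 µV.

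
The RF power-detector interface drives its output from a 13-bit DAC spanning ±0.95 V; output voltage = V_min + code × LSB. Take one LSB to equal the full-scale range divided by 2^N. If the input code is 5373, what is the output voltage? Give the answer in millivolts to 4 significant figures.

The full-scale span is 0.95 − (-0.95) = 1.9 V. LSB = 1.9 V / 2^13.
V_out = V_min + code × LSB = -0.95 V + 5373 × 1.9 V / 8192
      = -0.95 + 1.24618 = 0.296179 V.

296.2 mV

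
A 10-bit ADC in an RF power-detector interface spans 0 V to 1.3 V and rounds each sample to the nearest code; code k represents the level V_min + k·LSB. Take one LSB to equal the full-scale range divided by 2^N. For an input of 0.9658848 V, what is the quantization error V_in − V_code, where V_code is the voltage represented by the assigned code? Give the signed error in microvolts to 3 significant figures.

Full-scale range = 1.3 V. LSB = 1.3 V / 2^10 ≈ 1.270 mV.
(V_in − V_min)/LSB = (0.9658848 − (0)) × 1024/1.3 = 760.8200 → nearest code k = 761.
V_code = 0 + (761/1024) × 1.3 = 0.9661132813 V.
Error = V_in − V_code = 0.9658848 − (0.9661132813) = −228 µV.

−228 µV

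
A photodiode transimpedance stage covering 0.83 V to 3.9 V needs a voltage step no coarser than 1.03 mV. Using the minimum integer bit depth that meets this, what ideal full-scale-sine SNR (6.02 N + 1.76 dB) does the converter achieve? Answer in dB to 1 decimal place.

Span: 3.9 V − (0.83 V) = 3.07 V.
Required number of levels: 3.07/1.03 mV = 2980.6; smallest N with 2^N ≥ that is 12.
6.02(12) + 1.76 = 74.00 dB.

74.0 dB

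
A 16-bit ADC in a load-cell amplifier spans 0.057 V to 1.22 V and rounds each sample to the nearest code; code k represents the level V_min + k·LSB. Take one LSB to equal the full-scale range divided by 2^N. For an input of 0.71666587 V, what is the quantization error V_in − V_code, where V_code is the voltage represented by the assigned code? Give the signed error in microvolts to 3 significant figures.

−5.14 µV

Span: 1.22 V − (0.057 V) = 1.163 V. LSB = 1.163 V / 2^16 ≈ 17.75 µV.
Position in LSBs: (0.71666587 − (0.057)) × 65536/1.163 = 37172.7106; rounding gives k = 37173.
Reconstructed level: 0.057 + 37173 × 1.163/65536 V = 0.71667100525 V.
e = 0.71666587 − (0.71667100525) = −5.14 µV.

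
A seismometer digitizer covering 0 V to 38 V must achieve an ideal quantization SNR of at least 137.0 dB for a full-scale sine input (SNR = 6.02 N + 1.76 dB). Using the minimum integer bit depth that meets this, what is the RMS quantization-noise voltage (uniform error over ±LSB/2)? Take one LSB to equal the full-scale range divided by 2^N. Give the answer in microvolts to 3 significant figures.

1.31 µV

Range is 38 V.
N ≥ (137.0 − 1.76)/6.02 = 22.465 → N_min = 23.
LSB = 38 V ÷ 2^23 = 38/8388608 V = 4.5300 µV.
V_rms = LSB/√12 = 1.31 µV.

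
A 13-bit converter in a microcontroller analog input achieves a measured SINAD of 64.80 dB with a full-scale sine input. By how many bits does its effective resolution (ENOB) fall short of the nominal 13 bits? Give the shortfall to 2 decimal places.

Effective bits = (64.80 − 1.76)/6.02 = 10.4718.
Lost resolution: 13 − 10.4718 = 2.5282 bits.

2.53 bits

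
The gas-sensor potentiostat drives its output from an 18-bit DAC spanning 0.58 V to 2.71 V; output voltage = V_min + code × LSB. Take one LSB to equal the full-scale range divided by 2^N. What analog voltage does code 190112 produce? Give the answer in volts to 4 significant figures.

Span: 2.71 V − (0.58 V) = 2.13 V. LSB = 2.13 V / 2^18.
V_out = V_min + code × LSB = 0.58 V + 190112 × 2.13 V / 262144
      = 0.58 V + 1.54472 V = 2.12472 V.

2.125 V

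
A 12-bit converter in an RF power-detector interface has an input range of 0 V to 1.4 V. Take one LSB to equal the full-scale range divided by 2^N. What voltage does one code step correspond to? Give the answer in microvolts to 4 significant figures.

341.8 µV

Full-scale range = 1.4 V.
2^12 = 4096 levels.
One LSB is 1.4 V / 4096 = 341.8 µV.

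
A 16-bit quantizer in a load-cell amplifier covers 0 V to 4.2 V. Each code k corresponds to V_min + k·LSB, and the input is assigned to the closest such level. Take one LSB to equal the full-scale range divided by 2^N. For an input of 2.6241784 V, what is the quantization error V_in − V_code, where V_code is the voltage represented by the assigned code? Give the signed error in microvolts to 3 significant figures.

Span = 4.2 V. LSB = 4.2 V / 2^16 ≈ 64.09 µV.
Position in LSBs: (2.6241784 − (0)) × 65536/4.2 = 40947.1799; rounding gives k = 40947.
V_code = 0 + (40947/65536) × 4.2 = 2.6241668701 V.
Error = V_in − V_code = 2.6241784 − (2.6241668701) = +11.5 µV.

+11.5 µV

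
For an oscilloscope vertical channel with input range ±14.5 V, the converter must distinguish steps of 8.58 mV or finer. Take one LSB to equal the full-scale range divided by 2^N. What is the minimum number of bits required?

12 bits

Full-scale range = 14.5 V − (-14.5 V) = 29 V.
29 V / 8.58 mV = 3380. Since 2^11 = 2048 and 2^12 = 4096, N = 12.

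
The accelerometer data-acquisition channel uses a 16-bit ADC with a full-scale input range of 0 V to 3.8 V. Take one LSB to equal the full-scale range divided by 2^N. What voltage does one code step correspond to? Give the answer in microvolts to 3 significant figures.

Range is 3.8 V.
Number of codes = 2^16 = 65536.
Step size = 3.8/65536 V = 58.0 µV.

58.0 µV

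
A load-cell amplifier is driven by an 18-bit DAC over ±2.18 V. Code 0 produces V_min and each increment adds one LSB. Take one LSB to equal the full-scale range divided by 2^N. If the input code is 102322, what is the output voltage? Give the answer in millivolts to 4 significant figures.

-478.2 mV

Full-scale range = 2.18 V − (-2.18 V) = 4.36 V. LSB = 4.36 V / 2^18.
V_out = -2.18 + 102322 × (4.36/262144) V
      = -2.18 + 1.70183 = -0.478172 V.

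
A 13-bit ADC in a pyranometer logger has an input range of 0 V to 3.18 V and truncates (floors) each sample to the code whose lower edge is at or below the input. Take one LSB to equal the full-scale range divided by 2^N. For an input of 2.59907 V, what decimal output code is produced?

6695

Span = 3.18 V. LSB = 3.18 V / 2^13 ≈ 388.2 µV.
V_in − V_min = 2.59907 − (0) = 2.59907 V.
Divide by LSB: 2.59907 × 8192/3.18 = 6695.4659.
Truncating gives code 6695.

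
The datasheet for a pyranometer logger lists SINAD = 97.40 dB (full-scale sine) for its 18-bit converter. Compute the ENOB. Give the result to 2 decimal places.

15.89 bits

(97.40 − 1.76) / 6.02 = 95.64/6.02 = 15.8870 effective bits.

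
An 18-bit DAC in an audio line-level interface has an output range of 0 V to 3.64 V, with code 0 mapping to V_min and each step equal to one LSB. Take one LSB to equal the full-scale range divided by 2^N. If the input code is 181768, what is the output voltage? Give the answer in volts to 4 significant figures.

V_FS = 3.64 V. LSB = 3.64 V / 2^18.
V_out = 0 + 181768 × (3.64/262144) V
      = 0 + 2.52394 = 2.52394 V.

2.524 V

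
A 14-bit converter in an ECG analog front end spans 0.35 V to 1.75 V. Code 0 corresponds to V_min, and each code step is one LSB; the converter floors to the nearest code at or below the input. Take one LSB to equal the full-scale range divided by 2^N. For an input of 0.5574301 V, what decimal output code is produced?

Full-scale range = 1.75 V − (0.35 V) = 1.4 V. LSB = 1.4 V / 2^14 ≈ 85.45 µV.
V_in − V_min = 0.5574301 − (0.35) = 0.2074301 V.
Divide by LSB: 0.2074301 × 16384/1.4 = 2427.5248.
Truncating gives code 2427.

2427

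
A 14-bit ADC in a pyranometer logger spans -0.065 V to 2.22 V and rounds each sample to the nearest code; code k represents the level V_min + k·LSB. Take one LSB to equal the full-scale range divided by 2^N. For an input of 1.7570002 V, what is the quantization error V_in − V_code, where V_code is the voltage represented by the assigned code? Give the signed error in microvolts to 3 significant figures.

+25.1 µV

Range = 2.22 − (-0.065) = 2.285 V. LSB = 2.285 V / 2^14 ≈ 139.5 µV.
(1.7570002 − (-0.065)) / LSB = 1.8220002 × 16384/2.285 = 13064.1800. Nearest integer: k = 13064.
V_code = V_min + k × range/2^14 = -0.065 + 13064 × 2.285/16384 = 1.7569750977 V.
Error = V_in − V_code = 1.7570002 − (1.7569750977) = +25.1 µV.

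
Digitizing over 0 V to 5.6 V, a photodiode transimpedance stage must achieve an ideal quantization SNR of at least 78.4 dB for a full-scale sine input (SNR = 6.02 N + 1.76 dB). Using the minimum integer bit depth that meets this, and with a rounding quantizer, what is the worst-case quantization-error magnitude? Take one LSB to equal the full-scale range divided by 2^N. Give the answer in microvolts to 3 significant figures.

Range is 5.6 V.
Solving 6.02 N ≥ 78.4 − 1.76: N ≥ 12.731. Round up → N = 13.
LSB = 5.6 V / 2^13 = 0.68359 mV.
Half an LSB is 342 µV.

342 µV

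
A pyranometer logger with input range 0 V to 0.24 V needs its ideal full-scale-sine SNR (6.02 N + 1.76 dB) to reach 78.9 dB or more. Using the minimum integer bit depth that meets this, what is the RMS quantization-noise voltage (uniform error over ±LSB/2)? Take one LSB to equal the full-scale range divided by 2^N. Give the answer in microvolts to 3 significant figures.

8.46 µV

Full-scale range = 0.24 V.
Required N = ⌈(78.9 − 1.76)/6.02⌉ = ⌈12.814⌉ = 13.
LSB = 0.24 V / 2^13 = 29.297 µV.
σ_q = LSB/√12 = 29.297 µV/3.4641 = 8.46 µV.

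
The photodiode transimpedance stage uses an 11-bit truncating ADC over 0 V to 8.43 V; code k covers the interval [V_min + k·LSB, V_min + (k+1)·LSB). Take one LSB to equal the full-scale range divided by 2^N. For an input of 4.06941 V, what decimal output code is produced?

Full-scale range = 8.43 V. LSB = 8.43 V / 2^11 ≈ 4.116 mV.
(V_in − V_min) × 2^11/range = (4.06941 − (0)) × 2048/8.43 = 988.630.
Floor → code = 988.

988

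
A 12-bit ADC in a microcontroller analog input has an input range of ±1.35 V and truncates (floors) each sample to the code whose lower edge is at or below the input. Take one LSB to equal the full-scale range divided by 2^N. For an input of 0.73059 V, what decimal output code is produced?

The full-scale span is 1.35 − (-1.35) = 2.7 V. LSB = 2.7 V / 2^12 ≈ 0.6592 mV.
code = ⌊(V_in − V_min)/LSB⌋ = ⌊(V_in − V_min) × 2^12 / range⌋
     = ⌊(0.73059 − (-1.35)) × 4096 / 2.7⌋ = ⌊2.08059 × 4096/2.7⌋
     = ⌊3156.332⌋ = 3156.

3156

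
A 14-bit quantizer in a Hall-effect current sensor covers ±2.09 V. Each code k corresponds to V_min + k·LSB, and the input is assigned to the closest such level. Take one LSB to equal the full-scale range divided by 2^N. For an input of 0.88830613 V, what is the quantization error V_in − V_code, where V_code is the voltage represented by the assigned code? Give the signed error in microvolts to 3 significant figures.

−45.9 µV

Full-scale range = 2.09 V − (-2.09 V) = 4.18 V. LSB = 4.18 V / 2^14 ≈ 255.1 µV.
Position in LSBs: (0.88830613 − (-2.09)) × 16384/4.18 = 11673.8200; rounding gives k = 11674.
V_code = V_min + k × range/2^14 = -2.09 + 11674 × 4.18/16384 = 0.88835205078 V.
Error = V_in − V_code = 0.88830613 − (0.88835205078) = −45.9 µV.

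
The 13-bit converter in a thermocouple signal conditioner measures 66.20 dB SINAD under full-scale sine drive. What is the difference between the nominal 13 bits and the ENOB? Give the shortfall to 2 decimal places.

ENOB = (SINAD − 1.76)/6.02 = (66.20 − 1.76)/6.02 = 10.7043 bits.
13 − 10.7043 = 2.30 bits below nominal.

2.30 bits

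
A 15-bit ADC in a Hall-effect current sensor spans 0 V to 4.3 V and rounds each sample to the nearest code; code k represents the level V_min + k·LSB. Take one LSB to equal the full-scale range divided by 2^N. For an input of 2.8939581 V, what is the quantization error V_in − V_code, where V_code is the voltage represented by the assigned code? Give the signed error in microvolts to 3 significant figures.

Range is 4.3 V. LSB = 4.3 V / 2^15 ≈ 131.2 µV.
(V_in − V_min)/LSB = (2.8939581 − (0)) × 32768/4.3 = 22053.3067 → nearest code k = 22053.
V_code = 0 + (22053/32768) × 4.3 = 2.8939178467 V.
e = 2.8939581 − (2.8939178467) = +40.3 µV.

+40.3 µV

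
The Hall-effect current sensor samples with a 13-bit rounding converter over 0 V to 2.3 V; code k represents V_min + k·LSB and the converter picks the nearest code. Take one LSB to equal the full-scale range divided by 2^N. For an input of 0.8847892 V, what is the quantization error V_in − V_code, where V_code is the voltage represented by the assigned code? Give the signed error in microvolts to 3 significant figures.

+109 µV

Span = 2.3 V. LSB = 2.3 V / 2^13 ≈ 280.8 µV.
(V_in − V_min)/LSB = (0.8847892 − (0)) × 8192/2.3 = 3151.3883 → nearest code k = 3151.
V_code = V_min + k × range/2^13 = 0 + 3151 × 2.3/8192 = 0.8846801758 V.
Error = V_in − V_code = 0.8847892 − (0.8846801758) = +109 µV.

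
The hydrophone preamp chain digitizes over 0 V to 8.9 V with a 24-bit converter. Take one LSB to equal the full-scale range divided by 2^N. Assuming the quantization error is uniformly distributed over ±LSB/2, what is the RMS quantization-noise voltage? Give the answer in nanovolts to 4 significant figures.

153.1 nV

Range is 8.9 V.
LSB = 8.9 V ÷ 2^24 = 8.9/16777216 V = 0.530481 µV.
For a uniform distribution on [−LSB/2, +LSB/2], V_rms = LSB/√12 = 0.530481 µV/3.4641 = 153.1 nV.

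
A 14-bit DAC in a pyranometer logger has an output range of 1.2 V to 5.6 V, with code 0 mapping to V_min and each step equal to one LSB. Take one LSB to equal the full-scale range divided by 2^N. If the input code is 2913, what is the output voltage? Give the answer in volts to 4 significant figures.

1.982 V

The full-scale span is 5.6 − (1.2) = 4.4 V. LSB = 4.4 V / 2^14.
V_out = 1.2 + 2913 × (4.4/16384) V
      = 1.2 + 0.782300 = 1.98230 V.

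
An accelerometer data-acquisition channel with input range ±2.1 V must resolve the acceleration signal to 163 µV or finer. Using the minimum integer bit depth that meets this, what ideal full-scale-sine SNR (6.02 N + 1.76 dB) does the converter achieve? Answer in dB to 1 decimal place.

Range = 2.1 − (-2.1) = 4.2 V.
4.2 V / 163 µV = 25770. Since 2^14 = 16384 and 2^15 = 32768, N = 15.
SNR = 6.02 × 15 + 1.76 = 92.06 dB.

92.1 dB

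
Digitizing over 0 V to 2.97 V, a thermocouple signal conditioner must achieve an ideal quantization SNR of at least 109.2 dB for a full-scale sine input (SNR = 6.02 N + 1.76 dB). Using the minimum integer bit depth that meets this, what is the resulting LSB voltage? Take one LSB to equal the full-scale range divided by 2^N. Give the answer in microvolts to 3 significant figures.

11.3 µV

Full-scale range = 2.97 V.
6.02 N + 1.76 ≥ 109.2 gives N ≥ 17.847, so the minimum integer is 18.
Step size = 2.97/262144 V = 11.3 µV.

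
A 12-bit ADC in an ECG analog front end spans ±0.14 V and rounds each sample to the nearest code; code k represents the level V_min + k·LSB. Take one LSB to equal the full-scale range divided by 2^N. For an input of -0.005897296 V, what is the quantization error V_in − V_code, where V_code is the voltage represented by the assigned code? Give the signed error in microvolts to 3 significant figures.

Span: 0.14 V − (-0.14 V) = 0.28 V. LSB = 0.28 V / 2^12 ≈ 68.36 µV.
(-0.005897296 − (-0.14)) / LSB = 0.134102704 × 4096/0.28 = 1961.7310. Nearest integer: k = 1962.
V_code = -0.14 + (1962/4096) × 0.28 = -0.005878906250 V.
e = -0.005897296 − (-0.005878906250) = −18.4 µV.

−18.4 µV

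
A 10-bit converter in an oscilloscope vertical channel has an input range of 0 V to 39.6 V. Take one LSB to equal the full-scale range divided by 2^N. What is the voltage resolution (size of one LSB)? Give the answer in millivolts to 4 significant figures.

38.67 mV

Full-scale range = 39.6 V.
Number of codes = 2^10 = 1024.
LSB = 39.6 V ÷ 2^10 = 39.6/1024 V = 38.67 mV.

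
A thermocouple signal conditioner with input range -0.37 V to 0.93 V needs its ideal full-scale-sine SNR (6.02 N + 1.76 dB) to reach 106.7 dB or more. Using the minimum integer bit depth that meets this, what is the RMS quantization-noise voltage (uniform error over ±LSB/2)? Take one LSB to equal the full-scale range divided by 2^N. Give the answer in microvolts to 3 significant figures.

1.43 µV

Full-scale range = 0.93 V − (-0.37 V) = 1.3 V.
6.02 N + 1.76 ≥ 106.7 gives N ≥ 17.432, so the minimum integer is 18.
Step size = 1.3/262144 V = 4.9591 µV.
σ_q = LSB/√12 = 4.9591 µV/3.4641 = 1.43 µV.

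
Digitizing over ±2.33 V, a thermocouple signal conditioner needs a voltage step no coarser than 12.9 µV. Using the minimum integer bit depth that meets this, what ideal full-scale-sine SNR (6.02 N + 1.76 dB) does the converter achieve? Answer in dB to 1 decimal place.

116.1 dB

Span: 2.33 V − (-2.33 V) = 4.66 V.
4.66 V / 12.9 µV = 361200. Since 2^18 = 262144 and 2^19 = 524288, N = 19.
SNR = 6.02 × 19 + 1.76 = 116.14 dB.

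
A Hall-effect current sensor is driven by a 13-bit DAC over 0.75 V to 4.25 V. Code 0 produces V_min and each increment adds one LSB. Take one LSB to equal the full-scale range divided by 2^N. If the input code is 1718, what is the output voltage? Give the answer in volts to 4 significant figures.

1.484 V

Full-scale range = 4.25 V − (0.75 V) = 3.5 V. LSB = 3.5 V / 2^13.
Output = V_min + (1718/8192) × range = 0.75 + 0.209717 × 3.5 V
      = 0.75 + 0.734009 = 1.48401 V.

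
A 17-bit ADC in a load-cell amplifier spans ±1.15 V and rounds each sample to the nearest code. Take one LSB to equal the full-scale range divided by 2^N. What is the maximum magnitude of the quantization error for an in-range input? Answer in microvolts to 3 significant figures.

8.77 µV

The full-scale span is 1.15 − (-1.15) = 2.3 V.
One LSB is 2.3 V / 131072 = 17.548 µV.
Worst-case error for round-to-nearest is half an LSB: 8.77 µV.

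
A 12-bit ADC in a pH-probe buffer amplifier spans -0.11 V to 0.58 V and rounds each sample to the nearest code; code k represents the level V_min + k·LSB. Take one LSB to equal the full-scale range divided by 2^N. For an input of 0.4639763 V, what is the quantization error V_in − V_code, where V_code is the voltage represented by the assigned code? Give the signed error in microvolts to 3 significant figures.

+43.2 µV

Span: 0.58 V − (-0.11 V) = 0.69 V. LSB = 0.69 V / 2^12 ≈ 168.5 µV.
(V_in − V_min)/LSB = (0.4639763 − (-0.11)) × 4096/0.69 = 3407.2564 → nearest code k = 3407.
Reconstructed level: -0.11 + 3407 × 0.69/4096 V = 0.4639331055 V.
V_in − V_code = 0.4639763 − (0.4639331055) = +43.2 µV.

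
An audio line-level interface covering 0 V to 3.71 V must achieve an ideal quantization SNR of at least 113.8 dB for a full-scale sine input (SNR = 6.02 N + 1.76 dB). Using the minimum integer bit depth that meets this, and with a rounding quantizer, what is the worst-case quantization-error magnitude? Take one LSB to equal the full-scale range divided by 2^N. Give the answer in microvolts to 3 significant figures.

Span = 3.71 V.
6.02 N + 1.76 ≥ 113.8 gives N ≥ 18.611, so the minimum integer is 19.
LSB = 3.71 V / 2^19 = 7.0763 µV.
Half an LSB is 3.54 µV.

3.54 µV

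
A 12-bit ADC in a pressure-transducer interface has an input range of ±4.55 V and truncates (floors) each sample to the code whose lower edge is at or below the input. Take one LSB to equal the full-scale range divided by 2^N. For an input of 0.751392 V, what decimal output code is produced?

The full-scale span is 4.55 − (-4.55) = 9.1 V. LSB = 9.1 V / 2^12 ≈ 2.222 mV.
code = ⌊(V_in − V_min)/LSB⌋ = ⌊(V_in − V_min) × 2^12 / range⌋
     = ⌊(0.751392 − (-4.55)) × 4096 / 9.1⌋ = ⌊5.301392 × 4096/9.1⌋
     = ⌊2386.209⌋ = 2386.

2386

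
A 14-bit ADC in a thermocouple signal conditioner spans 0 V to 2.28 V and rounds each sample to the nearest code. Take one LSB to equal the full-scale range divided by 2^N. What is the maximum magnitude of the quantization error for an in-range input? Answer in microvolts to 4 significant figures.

Full-scale range = 2.28 V.
Step size = 2.28/16384 V = 139.160 µV.
|e|_max = LSB/2 = 69.58 µV.

69.58 µV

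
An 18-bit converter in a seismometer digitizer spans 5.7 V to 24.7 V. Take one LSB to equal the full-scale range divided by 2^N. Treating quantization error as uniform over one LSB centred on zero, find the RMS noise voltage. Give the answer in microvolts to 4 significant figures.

Full-scale range = 24.7 V − (5.7 V) = 19 V.
Step size = 19/262144 V = 72.4792 µV.
σ_q = LSB/√12 = 72.4792 µV/3.4641 = 20.92 µV.

20.92 µV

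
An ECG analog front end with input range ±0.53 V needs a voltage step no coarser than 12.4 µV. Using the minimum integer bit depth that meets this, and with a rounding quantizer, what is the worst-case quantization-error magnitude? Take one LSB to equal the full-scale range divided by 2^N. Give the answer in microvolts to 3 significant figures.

Full-scale range = 0.53 V − (-0.53 V) = 1.06 V.
1.06 V / 12.4 µV = 85480. Since 2^16 = 65536 and 2^17 = 131072, N = 17.
One LSB is 1.06 V / 131072 = 8.0872 µV.
Half an LSB is 4.04 µV.

4.04 µV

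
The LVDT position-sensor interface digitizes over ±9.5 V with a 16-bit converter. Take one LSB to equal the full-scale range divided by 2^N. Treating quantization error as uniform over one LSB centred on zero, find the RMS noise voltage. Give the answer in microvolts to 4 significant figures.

83.69 µV

Range = 9.5 − (-9.5) = 19 V.
Step size = 19/65536 V = 289.917 µV.
RMS of a uniform error over width LSB is LSB/√12 = 83.69 µV.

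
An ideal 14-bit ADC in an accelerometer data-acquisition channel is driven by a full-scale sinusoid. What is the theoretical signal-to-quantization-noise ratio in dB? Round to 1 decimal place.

Ideal quantization SNR: 6.02 × 14 + 1.76 dB = 86.0 dB.

86.0 dB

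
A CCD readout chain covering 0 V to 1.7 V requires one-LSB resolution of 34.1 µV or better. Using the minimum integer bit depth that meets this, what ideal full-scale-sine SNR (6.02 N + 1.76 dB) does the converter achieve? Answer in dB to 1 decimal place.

Full-scale range = 1.7 V.
1.7 V / 34.1 µV = 49850. Since 2^15 = 32768 and 2^16 = 65536, N = 16.
SNR = 6.02 × 16 + 1.76 = 98.08 dB.

98.1 dB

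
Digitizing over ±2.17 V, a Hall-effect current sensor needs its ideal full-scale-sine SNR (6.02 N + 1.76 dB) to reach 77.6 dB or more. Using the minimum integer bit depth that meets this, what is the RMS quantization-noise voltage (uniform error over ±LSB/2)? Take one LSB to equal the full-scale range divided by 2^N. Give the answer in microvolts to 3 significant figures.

The full-scale span is 2.17 − (-2.17) = 4.34 V.
6.02 N + 1.76 ≥ 77.6 gives N ≥ 12.598, so the minimum integer is 13.
LSB = 4.34 V ÷ 2^13 = 4.34/8192 V = 0.52979 mV.
RMS noise = LSB/√12 = 153 µV.

153 µV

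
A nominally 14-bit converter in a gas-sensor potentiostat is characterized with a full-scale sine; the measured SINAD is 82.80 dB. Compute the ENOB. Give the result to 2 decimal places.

(82.80 − 1.76) / 6.02 = 81.04/6.02 = 13.4618 effective bits.

13.46 bits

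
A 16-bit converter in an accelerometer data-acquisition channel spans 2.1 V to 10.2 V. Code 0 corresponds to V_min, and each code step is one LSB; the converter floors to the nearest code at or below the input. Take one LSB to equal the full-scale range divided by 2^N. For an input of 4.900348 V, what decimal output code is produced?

The full-scale span is 10.2 − (2.1) = 8.1 V. LSB = 8.1 V / 2^16 ≈ 123.6 µV.
code = ⌊(V_in − V_min)/LSB⌋ = ⌊(V_in − V_min) × 2^16 / range⌋
     = ⌊(4.900348 − (2.1)) × 65536 / 8.1⌋ = ⌊2.800348 × 65536/8.1⌋
     = ⌊22657.235⌋ = 22657.

22657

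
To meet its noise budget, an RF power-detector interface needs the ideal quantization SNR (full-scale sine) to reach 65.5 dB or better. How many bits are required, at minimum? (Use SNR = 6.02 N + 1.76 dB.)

N ≥ (65.5 − 1.76)/6.02 = 10.588 → N_min = 11.

11 bits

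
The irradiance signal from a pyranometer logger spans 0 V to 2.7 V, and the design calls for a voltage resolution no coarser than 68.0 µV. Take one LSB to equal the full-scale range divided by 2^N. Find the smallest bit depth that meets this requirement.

16 bits

Full-scale range = 2.7 V.
Required number of levels: 2.7/68.0 µV = 39706; smallest N with 2^N ≥ that is 16.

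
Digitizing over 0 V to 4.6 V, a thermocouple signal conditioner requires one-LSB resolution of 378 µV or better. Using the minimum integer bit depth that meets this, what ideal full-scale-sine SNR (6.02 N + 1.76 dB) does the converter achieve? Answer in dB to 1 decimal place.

86.0 dB

Span = 4.6 V.
Required number of levels: 4.6/378 µV = 12169; smallest N with 2^N ≥ that is 14.
SNR = 6.02 × 14 + 1.76 = 86.04 dB.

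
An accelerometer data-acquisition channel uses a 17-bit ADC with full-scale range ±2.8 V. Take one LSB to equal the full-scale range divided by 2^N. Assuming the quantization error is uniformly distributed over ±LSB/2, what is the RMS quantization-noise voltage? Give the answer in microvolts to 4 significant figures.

Full-scale range = 2.8 V − (-2.8 V) = 5.6 V.
LSB = 5.6 V / 2^17 = 42.7246 µV.
σ_q = LSB/√12 = 42.7246 µV/3.4641 = 12.33 µV.

12.33 µV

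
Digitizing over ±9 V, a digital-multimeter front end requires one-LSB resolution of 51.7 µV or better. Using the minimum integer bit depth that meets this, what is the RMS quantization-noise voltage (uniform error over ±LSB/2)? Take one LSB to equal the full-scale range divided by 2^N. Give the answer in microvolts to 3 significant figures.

The full-scale span is 9 − (-9) = 18 V.
Required number of levels: 18/51.7 µV = 348160; smallest N with 2^N ≥ that is 19.
LSB = 18 V ÷ 2^19 = 18/524288 V = 34.332 µV.
V_rms = LSB/√12 = 9.91 µV.

9.91 µV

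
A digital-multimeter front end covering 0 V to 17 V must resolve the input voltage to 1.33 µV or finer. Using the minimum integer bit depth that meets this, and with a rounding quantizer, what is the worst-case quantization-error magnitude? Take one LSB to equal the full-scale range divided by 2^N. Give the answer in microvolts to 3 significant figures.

0.507 µV

Full-scale range = 17 V.
Required number of levels: 17/1.33 µV = 1.2782e7; smallest N with 2^N ≥ that is 24.
LSB = 17 V / 2^24 = 1.0133 µV.
|e|_max = LSB/2 = 0.507 µV.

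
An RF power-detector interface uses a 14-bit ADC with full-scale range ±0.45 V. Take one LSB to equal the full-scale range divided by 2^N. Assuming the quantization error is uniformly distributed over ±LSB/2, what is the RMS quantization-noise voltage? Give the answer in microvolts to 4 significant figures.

Full-scale range = 0.45 V − (-0.45 V) = 0.9 V.
Step size = 0.9/16384 V = 54.9316 µV.
σ_q = LSB/√12 = 54.9316 µV/3.4641 = 15.86 µV.

15.86 µV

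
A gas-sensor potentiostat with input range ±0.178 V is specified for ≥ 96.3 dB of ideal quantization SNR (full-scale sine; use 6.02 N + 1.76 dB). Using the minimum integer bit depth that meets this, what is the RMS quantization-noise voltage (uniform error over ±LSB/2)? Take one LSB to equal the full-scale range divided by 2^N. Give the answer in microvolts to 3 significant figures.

Range = 0.178 − (-0.178) = 0.356 V.
Solving 6.02 N ≥ 96.3 − 1.76: N ≥ 15.704. Round up → N = 16.
Step size = 0.356/65536 V = 5.4321 µV.
σ_q = LSB/√12 = 5.4321 µV/3.4641 = 1.57 µV.

1.57 µV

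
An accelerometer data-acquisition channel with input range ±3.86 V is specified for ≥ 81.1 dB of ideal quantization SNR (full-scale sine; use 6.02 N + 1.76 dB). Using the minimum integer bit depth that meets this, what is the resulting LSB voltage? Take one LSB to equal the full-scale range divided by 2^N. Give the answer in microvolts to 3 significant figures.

471 µV

Range = 3.86 − (-3.86) = 7.72 V.
6.02 N + 1.76 ≥ 81.1 gives N ≥ 13.179, so the minimum integer is 14.
Step size = 7.72/16384 V = 471 µV.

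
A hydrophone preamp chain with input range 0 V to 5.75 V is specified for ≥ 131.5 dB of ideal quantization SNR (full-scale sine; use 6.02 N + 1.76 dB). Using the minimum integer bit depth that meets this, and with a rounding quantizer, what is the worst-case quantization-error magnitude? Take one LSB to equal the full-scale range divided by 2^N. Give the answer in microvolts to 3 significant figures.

0.685 µV

V_FS = 5.75 V.
N ≥ (131.5 − 1.76)/6.02 = 21.551 → N_min = 22.
Step size = 5.75/4194304 V = 1.3709 µV.
Max error for round-to-nearest is LSB/2 = 0.685 µV.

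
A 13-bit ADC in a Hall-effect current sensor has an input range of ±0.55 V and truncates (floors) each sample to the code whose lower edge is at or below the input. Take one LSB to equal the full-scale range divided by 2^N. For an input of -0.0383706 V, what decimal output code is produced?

3810

The full-scale span is 0.55 − (-0.55) = 1.1 V. LSB = 1.1 V / 2^13 ≈ 134.3 µV.
V_in − V_min = -0.0383706 − (-0.55) = 0.5116294 V.
Divide by LSB: 0.5116294 × 8192/1.1 = 3810.2437.
Truncating gives code 3810.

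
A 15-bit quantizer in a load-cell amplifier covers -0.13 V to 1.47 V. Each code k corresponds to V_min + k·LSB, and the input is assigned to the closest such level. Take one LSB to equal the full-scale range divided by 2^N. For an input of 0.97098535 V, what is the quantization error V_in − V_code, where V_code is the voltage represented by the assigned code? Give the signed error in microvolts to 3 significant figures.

+8.79 µV

Full-scale range = 1.47 V − (-0.13 V) = 1.6 V. LSB = 1.6 V / 2^15 ≈ 48.83 µV.
(0.97098535 − (-0.13)) / LSB = 1.10098535 × 32768/1.6 = 22548.1800. Nearest integer: k = 22548.
V_code = -0.13 + (22548/32768) × 1.6 = 0.97097656250 V.
V_in − V_code = 0.97098535 − (0.97097656250) = +8.79 µV.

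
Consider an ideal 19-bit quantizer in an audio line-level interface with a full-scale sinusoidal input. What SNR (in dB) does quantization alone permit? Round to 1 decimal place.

Ideal quantization SNR: 6.02 × 19 + 1.76 dB = 116.1 dB.

116.1 dB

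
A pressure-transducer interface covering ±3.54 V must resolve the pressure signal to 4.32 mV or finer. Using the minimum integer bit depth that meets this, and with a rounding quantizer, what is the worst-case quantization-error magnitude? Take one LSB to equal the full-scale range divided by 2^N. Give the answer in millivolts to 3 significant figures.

Range = 3.54 − (-3.54) = 7.08 V.
Levels needed ≥ 7.08/4.32 mV = 1639. 2^11 = 2048 suffices, so N_min = 11.
Step size = 7.08/2048 V = 3.4570 mV.
Half an LSB is 1.73 mV.

1.73 mV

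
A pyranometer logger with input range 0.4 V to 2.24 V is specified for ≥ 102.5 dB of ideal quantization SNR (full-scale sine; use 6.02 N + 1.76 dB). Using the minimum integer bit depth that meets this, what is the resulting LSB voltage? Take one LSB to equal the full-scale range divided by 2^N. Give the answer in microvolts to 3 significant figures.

14.0 µV

The full-scale span is 2.24 − (0.4) = 1.84 V.
N ≥ (102.5 − 1.76)/6.02 = 16.734 → N_min = 17.
LSB = 1.84 V ÷ 2^17 = 1.84/131072 V = 14.0 µV.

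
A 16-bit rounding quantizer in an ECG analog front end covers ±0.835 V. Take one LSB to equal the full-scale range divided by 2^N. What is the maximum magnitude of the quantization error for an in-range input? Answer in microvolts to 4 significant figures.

12.74 µV

Span: 0.835 V − (-0.835 V) = 1.67 V.
LSB = 1.67 V / 2^16 = 25.4822 µV.
A rounding quantizer has |error| ≤ LSB/2 = 12.74 µV.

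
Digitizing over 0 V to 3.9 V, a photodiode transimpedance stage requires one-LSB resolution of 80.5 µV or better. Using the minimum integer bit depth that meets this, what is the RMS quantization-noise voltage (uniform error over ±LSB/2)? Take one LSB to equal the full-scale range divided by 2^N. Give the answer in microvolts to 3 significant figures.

17.2 µV

V_FS = 3.9 V.
Required number of levels: 3.9/80.5 µV = 48447; smallest N with 2^N ≥ that is 16.
LSB = 3.9 V ÷ 2^16 = 3.9/65536 V = 59.509 µV.
σ_q = LSB/√12 = 59.509 µV/3.4641 = 17.2 µV.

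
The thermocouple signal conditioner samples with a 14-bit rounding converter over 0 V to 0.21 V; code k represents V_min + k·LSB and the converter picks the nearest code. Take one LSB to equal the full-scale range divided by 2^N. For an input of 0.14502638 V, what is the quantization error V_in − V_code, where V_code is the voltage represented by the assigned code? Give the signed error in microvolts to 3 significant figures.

V_FS = 0.21 V. LSB = 0.21 V / 2^14 ≈ 12.82 µV.
(V_in − V_min)/LSB = (0.14502638 − (0)) × 16384/0.21 = 11314.8200 → nearest code k = 11315.
V_code = V_min + k × range/2^14 = 0 + 11315 × 0.21/16384 = 0.14502868652 V.
Error = V_in − V_code = 0.14502638 − (0.14502868652) = −2.31 µV.

−2.31 µV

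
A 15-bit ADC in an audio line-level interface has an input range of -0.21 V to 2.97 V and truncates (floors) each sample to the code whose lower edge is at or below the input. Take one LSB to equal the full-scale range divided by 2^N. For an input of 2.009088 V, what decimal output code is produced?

22866

Span: 2.97 V − (-0.21 V) = 3.18 V. LSB = 3.18 V / 2^15 ≈ 97.05 µV.
V_in − V_min = 2.009088 − (-0.21) = 2.219088 V.
Divide by LSB: 2.219088 × 32768/3.18 = 22866.3760.
Truncating gives code 22866.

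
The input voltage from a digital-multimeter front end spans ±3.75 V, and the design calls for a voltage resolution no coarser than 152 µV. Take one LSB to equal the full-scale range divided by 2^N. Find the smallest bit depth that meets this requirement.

16 bits

Full-scale range = 3.75 V − (-3.75 V) = 7.5 V.
Required number of levels: 7.5/152 µV = 49342; smallest N with 2^N ≥ that is 16.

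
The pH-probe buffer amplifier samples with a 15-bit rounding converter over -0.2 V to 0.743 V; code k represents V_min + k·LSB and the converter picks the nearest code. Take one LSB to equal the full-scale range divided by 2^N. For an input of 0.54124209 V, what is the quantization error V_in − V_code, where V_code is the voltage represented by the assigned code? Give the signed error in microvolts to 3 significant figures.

Range = 0.743 − (-0.2) = 0.943 V. LSB = 0.943 V / 2^15 ≈ 28.78 µV.
(0.54124209 − (-0.2)) / LSB = 0.74124209 × 32768/0.943 = 25757.1801. Nearest integer: k = 25757.
Reconstructed level: -0.2 + 25757 × 0.943/32768 V = 0.54123690796 V.
e = 0.54124209 − (0.54123690796) = +5.18 µV.

+5.18 µV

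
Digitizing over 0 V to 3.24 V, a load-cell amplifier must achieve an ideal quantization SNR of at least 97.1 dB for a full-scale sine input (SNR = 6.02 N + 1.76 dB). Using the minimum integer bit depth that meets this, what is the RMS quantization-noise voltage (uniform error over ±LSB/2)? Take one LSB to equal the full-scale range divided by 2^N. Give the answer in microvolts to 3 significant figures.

14.3 µV

Range is 3.24 V.
N ≥ (97.1 − 1.76)/6.02 = 15.837 → N_min = 16.
One LSB is 3.24 V / 65536 = 49.438 µV.
V_rms = LSB/√12 = 14.3 µV.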